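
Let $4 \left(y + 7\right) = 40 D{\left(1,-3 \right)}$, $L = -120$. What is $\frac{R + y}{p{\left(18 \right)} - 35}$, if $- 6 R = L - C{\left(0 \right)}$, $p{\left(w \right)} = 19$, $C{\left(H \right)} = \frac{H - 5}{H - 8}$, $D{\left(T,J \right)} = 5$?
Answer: $- \frac{3029}{768} \approx -3.944$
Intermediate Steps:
$C{\left(H \right)} = \frac{-5 + H}{-8 + H}$
$y = 43$ ($y = -7 + \frac{40 \cdot 5}{4} = -7 + \frac{1}{4} \cdot 200 = -7 + 50 = 43$)
$R = \frac{965}{48}$ ($R = - \frac{-120 - \frac{-5 + 0}{-8 + 0}}{6} = - \frac{-120 - \frac{1}{-8} \left(-5\right)}{6} = - \frac{-120 - \left(- \frac{1}{8}\right) \left(-5\right)}{6} = - \frac{-120 - \frac{5}{8}}{6} = \left(- \frac{1}{6}\right) \left(- \frac{965}{8}\right) = \frac{965}{48} \approx 20.104$)
$\frac{R + y}{p{\left(18 \right)} - 35} = \frac{\frac{965}{48} + 43}{19 - 35} = \frac{3029}{48 \left(-16\right)} = \frac{3029}{48} \left(- \frac{1}{16}\right) = - \frac{3029}{768}$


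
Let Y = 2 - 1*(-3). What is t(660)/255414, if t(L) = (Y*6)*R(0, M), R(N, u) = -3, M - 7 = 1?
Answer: -15/42569 ≈ -0.00035237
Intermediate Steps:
M = 8 (M = 7 + 1 = 8)
Y = 5 (Y = 2 + 3 = 5)
t(L) = -90 (t(L) = (5*6)*(-3) = 30*(-3) = -90)
t(660)/255414 = -90/255414 = -90*1/255414 = -15/42569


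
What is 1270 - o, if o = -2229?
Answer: 3499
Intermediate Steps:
1270 - o = 1270 - 1*(-2229) = 1270 + 2229 = 3499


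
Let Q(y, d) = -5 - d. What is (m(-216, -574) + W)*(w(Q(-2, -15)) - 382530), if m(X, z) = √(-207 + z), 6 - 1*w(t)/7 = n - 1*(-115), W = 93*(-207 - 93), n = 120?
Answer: 10717310700 - 384133*I*√781 ≈ 1.0717e+10 - 1.0735e+7*I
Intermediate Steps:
W = -27900 (W = 93*(-300) = -27900)
w(t) = -1603 (w(t) = 42 - 7*(120 - 1*(-115)) = 42 - 7*(120 + 115) = 42 - 7*235 = 42 - 1645 = -1603)
(m(-216, -574) + W)*(w(Q(-2, -15)) - 382530) = (√(-207 - 574) - 27900)*(-1603 - 382530) = (√(-781) - 27900)*(-384133) = (I*√781 - 27900)*(-384133) = (-27900 + I*√781)*(-384133) = 10717310700 - 384133*I*√781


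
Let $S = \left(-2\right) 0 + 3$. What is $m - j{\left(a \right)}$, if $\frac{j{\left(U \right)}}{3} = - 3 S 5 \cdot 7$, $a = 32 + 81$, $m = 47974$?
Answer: $48919$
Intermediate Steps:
$S = 3$ ($S = 0 + 3 = 3$)
$a = 113$
$j{\left(U \right)} = -945$ ($j{\left(U \right)} = 3 \left(-3\right) 3 \cdot 5 \cdot 7 = 3 \left(-9\right) 5 \cdot 7 = 3 \left(\left(-45\right) 7\right) = 3 \left(-315\right) = -945$)
$m - j{\left(a \right)} = 47974 - -945 = 47974 + 945 = 48919$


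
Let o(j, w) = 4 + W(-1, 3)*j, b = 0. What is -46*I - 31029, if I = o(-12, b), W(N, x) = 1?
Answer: -30661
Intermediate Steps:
o(j, w) = 4 + j (o(j, w) = 4 + 1*j = 4 + j)
I = -8 (I = 4 - 12 = -8)
-46*I - 31029 = -46*(-8) - 31029 = 368 - 31029 = -30661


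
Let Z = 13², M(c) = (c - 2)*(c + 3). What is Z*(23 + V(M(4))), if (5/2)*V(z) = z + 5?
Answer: 25857/5 ≈ 5171.4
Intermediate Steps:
M(c) = (-2 + c)*(3 + c)
V(z) = 2 + 2*z/5 (V(z) = 2*(z + 5)/5 = 2*(5 + z)/5 = 2 + 2*z/5)
Z = 169
Z*(23 + V(M(4))) = 169*(23 + (2 + 2*(-6 + 4 + 4²)/5)) = 169*(23 + (2 + 2*(-6 + 4 + 16)/5)) = 169*(23 + (2 + (⅖)*14)) = 169*(23 + (2 + 28/5)) = 169*(23 + 38/5) = 169*(153/5) = 25857/5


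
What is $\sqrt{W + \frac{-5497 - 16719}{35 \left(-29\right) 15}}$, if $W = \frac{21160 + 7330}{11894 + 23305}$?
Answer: $\frac{\sqrt{321739028377774}}{11908995} \approx 1.5062$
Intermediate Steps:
$W = \frac{28490}{35199} \approx 0.8094$
$\sqrt{W + \frac{-5497 - 16719}{35 \left(-29\right) 15}} = \sqrt{\frac{28490}{35199} + \frac{-5497 - 16719}{35 \left(-29\right) 15}} = \sqrt{\frac{28490}{35199} + \frac{-5497 - 16719}{\left(-1015\right) 15}} = \sqrt{\frac{28490}{35199} - \frac{22216}{-15225}} = \sqrt{\frac{28490}{35199} - - \frac{22216}{15225}} = \sqrt{\frac{28490}{35199} + \frac{22216}{15225}} = \sqrt{\frac{405247078}{178634925}} = \frac{\sqrt{321739028377774}}{11908995}$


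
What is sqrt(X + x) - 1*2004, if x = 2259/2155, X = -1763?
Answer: -2004 + I*sqrt(8182547930)/2155 ≈ -2004.0 + 41.976*I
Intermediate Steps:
x = 2259/2155 (x = 2259*(1/2155) = 2259/2155 ≈ 1.0483)
sqrt(X + x) - 1*2004 = sqrt(-1763 + 2259/2155) - 1*2004 = sqrt(-3797006/2155) - 2004 = I*sqrt(8182547930)/2155 - 2004 = -2004 + I*sqrt(8182547930)/2155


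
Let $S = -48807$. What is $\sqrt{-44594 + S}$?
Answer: $i \sqrt{93401} \approx 305.62 i$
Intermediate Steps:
$\sqrt{-44594 + S} = \sqrt{-44594 - 48807} = \sqrt{-93401} = i \sqrt{93401}$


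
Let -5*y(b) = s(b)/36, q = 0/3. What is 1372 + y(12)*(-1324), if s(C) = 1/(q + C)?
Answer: 741211/540 ≈ 1372.6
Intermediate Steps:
q = 0 (q = 0*(1/3) = 0)
s(C) = 1/C (s(C) = 1/(0 + C) = 1/C)
y(b) = -1/(180*b) (y(b) = -1/(5*b*36) = -1/(180*b))
1372 + y(12)*(-1324) = 1372 - 1/180/12*(-1324) = 1372 - 1/180*1/12*(-1324) = 1372 - 1/2160*(-1324) = 1372 + 331/540 = 741211/540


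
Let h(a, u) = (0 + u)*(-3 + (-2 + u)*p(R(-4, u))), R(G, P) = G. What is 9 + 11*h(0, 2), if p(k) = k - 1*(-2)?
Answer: -57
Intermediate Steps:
p(k) = 2 + k (p(k) = k + 2 = 2 + k)
h(a, u) = u*(1 - 2*u) (h(a, u) = (0 + u)*(-3 + (-2 + u)*(2 - 4)) = u*(-3 + (-2 + u)*(-2)) = u*(-3 + (4 - 2*u)) = u*(1 - 2*u))
9 + 11*h(0, 2) = 9 + 11*(2*(1 - 2*2)) = 9 + 11*(2*(1 - 4)) = 9 + 11*(2*(-3)) = 9 + 11*(-6) = 9 - 66 = -57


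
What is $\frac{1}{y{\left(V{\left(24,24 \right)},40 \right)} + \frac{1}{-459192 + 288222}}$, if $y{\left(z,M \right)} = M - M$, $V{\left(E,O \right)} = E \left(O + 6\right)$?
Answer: $-170970$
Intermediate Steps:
$V{\left(E,O \right)} = E \left(6 + O\right)$
$y{\left(z,M \right)} = 0$
$\frac{1}{y{\left(V{\left(24,24 \right)},40 \right)} + \frac{1}{-459192 + 288222}} = \frac{1}{0 + \frac{1}{-459192 + 288222}} = \frac{1}{0 + \frac{1}{-170970}} = \frac{1}{0 - \frac{1}{170970}} = \frac{1}{- \frac{1}{170970}} = -170970$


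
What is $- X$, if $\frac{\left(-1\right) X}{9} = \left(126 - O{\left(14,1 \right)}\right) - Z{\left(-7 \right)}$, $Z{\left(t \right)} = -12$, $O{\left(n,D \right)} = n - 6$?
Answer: $1170$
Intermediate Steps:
$O{\left(n,D \right)} = -6 + n$
$X = -1170$ ($X = - 9 \left(\left(126 - \left(-6 + 14\right)\right) - -12\right) = - 9 \left(\left(126 - 8\right) + 12\right) = - 9 \left(118 + 12\right) = \left(-9\right) 130 = -1170$)
$- X = \left(-1\right) \left(-1170\right) = 1170$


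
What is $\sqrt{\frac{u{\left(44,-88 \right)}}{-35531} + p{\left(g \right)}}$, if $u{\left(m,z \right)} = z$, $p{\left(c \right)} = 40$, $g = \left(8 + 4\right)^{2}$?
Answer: $\frac{4 \sqrt{3156325323}}{35531} \approx 6.3248$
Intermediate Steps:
$g = 144$ ($g = 12^{2} = 144$)
$\sqrt{\frac{u{\left(44,-88 \right)}}{-35531} + p{\left(g \right)}} = \sqrt{- \frac{88}{-35531} + 40} = \sqrt{\left(-88\right) \left(- \frac{1}{35531}\right) + 40} = \sqrt{\frac{88}{35531} + 40} = \sqrt{\frac{1421328}{35531}} = \frac{4 \sqrt{3156325323}}{35531}$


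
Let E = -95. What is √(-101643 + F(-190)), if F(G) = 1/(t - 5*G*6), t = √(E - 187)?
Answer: √((-579365099 - 101643*I*√282)/(5700 + I*√282)) ≈ 0.e-9 - 318.81*I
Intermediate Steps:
t = I*√282 (t = √(-95 - 187) = √(-282) = I*√282 ≈ 16.793*I)
F(G) = 1/(-30*G + I*√282) (F(G) = 1/(I*√282 - 5*G*6) = 1/(I*√282 - 30*G) = 1/(-30*G + I*√282))
√(-101643 + F(-190)) = √(-101643 - 1/(30*(-190) - I*√282)) = √(-101643 - 1/(-5700 - I*√282))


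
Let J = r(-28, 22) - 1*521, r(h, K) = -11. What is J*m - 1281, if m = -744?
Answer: 394527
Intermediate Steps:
J = -532 (J = -11 - 1*521 = -11 - 521 = -532)
J*m - 1281 = -532*(-744) - 1281 = 395808 - 1281 = 394527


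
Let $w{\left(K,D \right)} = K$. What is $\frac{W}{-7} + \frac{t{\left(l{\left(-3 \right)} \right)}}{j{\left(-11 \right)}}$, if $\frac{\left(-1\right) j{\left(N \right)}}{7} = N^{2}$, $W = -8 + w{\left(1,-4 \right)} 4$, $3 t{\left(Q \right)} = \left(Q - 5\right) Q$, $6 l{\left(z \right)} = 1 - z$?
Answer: $\frac{13094}{22869} \approx 0.57257$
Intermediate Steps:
$l{\left(z \right)} = \frac{1}{6} - \frac{z}{6}$ ($l{\left(z \right)} = \frac{1 - z}{6} = \frac{1}{6} - \frac{z}{6}$)
$t{\left(Q \right)} = \frac{Q \left(-5 + Q\right)}{3}$ ($t{\left(Q \right)} = \frac{\left(Q - 5\right) Q}{3} = \frac{\left(-5 + Q\right) Q}{3} = \frac{Q \left(-5 + Q\right)}{3}$)
$W = -4$ ($W = -8 + 1 \cdot 4 = -8 + 4 = -4$)
$j{\left(N \right)} = - 7 N^{2}$
$\frac{W}{-7} + \frac{t{\left(l{\left(-3 \right)} \right)}}{j{\left(-11 \right)}} = - \frac{4}{-7} + \frac{\frac{1}{3} \left(\frac{1}{6} - - \frac{1}{2}\right) \left(-5 + \left(\frac{1}{6} - - \frac{1}{2}\right)\right)}{\left(-7\right) \left(-11\right)^{2}} = \left(-4\right) \left(- \frac{1}{7}\right) + \frac{\frac{1}{3} \left(\frac{1}{6} + \frac{1}{2}\right) \left(-5 + \left(\frac{1}{6} + \frac{1}{2}\right)\right)}{\left(-7\right) 121} = \frac{4}{7} + \frac{\frac{1}{3} \cdot \frac{2}{3} \left(-5 + \frac{2}{3}\right)}{-847} = \frac{4}{7} + \frac{1}{3} \cdot \frac{2}{3} \left(- \frac{13}{3}\right) \left(- \frac{1}{847}\right) = \frac{4}{7} - - \frac{26}{22869} = \frac{4}{7} + \frac{26}{22869} = \frac{13094}{22869}$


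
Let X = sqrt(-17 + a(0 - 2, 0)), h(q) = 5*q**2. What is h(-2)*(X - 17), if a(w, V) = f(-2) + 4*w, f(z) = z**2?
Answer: -340 + 20*I*sqrt(21) ≈ -340.0 + 91.651*I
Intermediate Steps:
a(w, V) = 4 + 4*w (a(w, V) = (-2)**2 + 4*w = 4 + 4*w)
X = I*sqrt(21) (X = sqrt(-17 + (4 + 4*(0 - 2))) = sqrt(-17 + (4 + 4*(-2))) = sqrt(-17 + (4 - 8)) = sqrt(-17 - 4) = sqrt(-21) = I*sqrt(21) ≈ 4.5826*I)
h(-2)*(X - 17) = (5*(-2)**2)*(I*sqrt(21) - 17) = (5*4)*(-17 + I*sqrt(21)) = 20*(-17 + I*sqrt(21)) = -340 + 20*I*sqrt(21)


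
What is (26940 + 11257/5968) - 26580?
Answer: 2159737/5968 ≈ 361.89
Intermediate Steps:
(26940 + 11257/5968) - 26580 = 160789177/5968 - 26580 = 2159737/5968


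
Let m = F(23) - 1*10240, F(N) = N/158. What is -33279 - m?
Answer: -3640185/158 ≈ -23039.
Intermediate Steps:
F(N) = N/158 (F(N) = N*(1/158) = N/158)
m = -1617897/158 (m = (1/158)*23 - 1*10240 = 23/158 - 10240 = -1617897/158 ≈ -10240.)
-33279 - m = -33279 - 1*(-1617897/158) = -33279 + 1617897/158 = -3640185/158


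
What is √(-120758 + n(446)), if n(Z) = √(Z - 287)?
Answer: √(-120758 + √159) ≈ 347.48*I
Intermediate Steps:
n(Z) = √(-287 + Z)
√(-120758 + n(446)) = √(-120758 + √(-287 + 446)) = √(-120758 + √159)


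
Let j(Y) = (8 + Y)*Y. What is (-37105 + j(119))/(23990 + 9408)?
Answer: -10996/16699 ≈ -0.65848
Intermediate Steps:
j(Y) = Y*(8 + Y)
(-37105 + j(119))/(23990 + 9408) = (-37105 + 119*(8 + 119))/(23990 + 9408) = (-37105 + 119*127)/33398 = (-37105 + 15113)*(1/33398) = -21992*1/33398 = -10996/16699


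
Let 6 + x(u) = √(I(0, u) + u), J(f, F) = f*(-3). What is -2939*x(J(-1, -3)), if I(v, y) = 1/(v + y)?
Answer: 17634 - 2939*√30/3 ≈ 12268.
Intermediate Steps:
J(f, F) = -3*f
x(u) = -6 + √(u + 1/u) (x(u) = -6 + √(1/(0 + u) + u) = -6 + √(1/u + u) = -6 + √(u + 1/u))
-2939*x(J(-1, -3)) = -2939*(-6 + √(-3*(-1) + 1/(-3*(-1)))) = -2939*(-6 + √(3 + 1/3)) = -2939*(-6 + √(3 + ⅓)) = -2939*(-6 + √(10/3)) = -2939*(-6 + √30/3) = 17634 - 2939*√30/3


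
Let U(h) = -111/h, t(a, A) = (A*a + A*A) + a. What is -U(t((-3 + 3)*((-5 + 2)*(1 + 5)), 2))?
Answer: 111/4 ≈ 27.750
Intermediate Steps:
t(a, A) = a + A² + A*a (t(a, A) = (A*a + A²) + a = (A² + A*a) + a = a + A² + A*a)
-U(t((-3 + 3)*((-5 + 2)*(1 + 5)), 2)) = -(-111)/((-3 + 3)*((-5 + 2)*(1 + 5)) + 2² + 2*((-3 + 3)*((-5 + 2)*(1 + 5)))) = -(-111)/(0*(-3*6) + 4 + 2*(0*(-3*6))) = -(-111)/(0*(-18) + 4 + 2*(0*(-18))) = -(-111)/(0 + 4 + 2*0) = -(-111)/(0 + 4 + 0) = -(-111)/4 = -1*(-111/4) = 111/4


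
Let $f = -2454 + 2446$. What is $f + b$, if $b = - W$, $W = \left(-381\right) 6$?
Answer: $2278$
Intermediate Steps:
$W = -2286$
$b = 2286$ ($b = \left(-1\right) \left(-2286\right) = 2286$)
$f = -8$
$f + b = -8 + 2286 = 2278$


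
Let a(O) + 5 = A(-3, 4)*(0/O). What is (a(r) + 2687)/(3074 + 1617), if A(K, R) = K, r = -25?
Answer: 2682/4691 ≈ 0.57173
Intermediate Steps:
a(O) = -5 (a(O) = -5 - 0/O = -5 - 3*0 = -5 + 0 = -5)
(a(r) + 2687)/(3074 + 1617) = (-5 + 2687)/(3074 + 1617) = 2682/4691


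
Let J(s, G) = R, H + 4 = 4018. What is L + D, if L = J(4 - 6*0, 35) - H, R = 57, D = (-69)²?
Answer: 804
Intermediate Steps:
D = 4761
H = 4014 (H = -4 + 4018 = 4014)
J(s, G) = 57
L = -3957 (L = 57 - 1*4014 = 57 - 4014 = -3957)
L + D = -3957 + 4761 = 804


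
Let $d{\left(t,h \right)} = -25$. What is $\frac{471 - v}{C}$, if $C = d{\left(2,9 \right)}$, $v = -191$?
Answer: $- \frac{662}{25} \approx -26.48$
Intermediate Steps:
$C = -25$
$\frac{471 - v}{C} = \frac{471 - -191}{-25} = \left(471 + 191\right) \left(- \frac{1}{25}\right) = 662 \left(- \frac{1}{25}\right) = - \frac{662}{25}$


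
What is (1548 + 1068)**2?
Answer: 6843456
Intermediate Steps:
(1548 + 1068)**2 = 2616**2 = 6843456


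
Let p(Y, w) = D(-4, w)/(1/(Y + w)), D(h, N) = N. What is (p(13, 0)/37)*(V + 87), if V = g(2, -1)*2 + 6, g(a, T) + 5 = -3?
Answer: 0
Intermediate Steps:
g(a, T) = -8 (g(a, T) = -5 - 3 = -8)
V = -10 (V = -8*2 + 6 = -16 + 6 = -10)
p(Y, w) = w*(Y + w) (p(Y, w) = w/(1/(Y + w)) = w*(Y + w))
(p(13, 0)/37)*(V + 87) = ((0*(13 + 0))/37)*(-10 + 87) = ((0*13)*(1/37))*77 = (0*(1/37))*77 = 0*77 = 0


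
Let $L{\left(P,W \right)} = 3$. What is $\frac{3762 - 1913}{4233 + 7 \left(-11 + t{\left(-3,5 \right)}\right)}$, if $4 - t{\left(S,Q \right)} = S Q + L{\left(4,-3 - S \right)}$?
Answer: $\frac{1849}{4268} \approx 0.43322$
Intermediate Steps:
$t{\left(S,Q \right)} = 1 - Q S$ ($t{\left(S,Q \right)} = 4 - \left(S Q + 3\right) = 4 - \left(Q S + 3\right) = 4 - \left(3 + Q S\right) = 1 - Q S$)
$\frac{3762 - 1913}{4233 + 7 \left(-11 + t{\left(-3,5 \right)}\right)} = \frac{3762 - 1913}{4233 + 7 \left(-11 - \left(-1 + 5 \left(-3\right)\right)\right)} = \frac{1849}{4233 + 7 \left(-11 + \left(1 + 15\right)\right)} = \frac{1849}{4233 + 7 \left(-11 + 16\right)} = \frac{1849}{4233 + 7 \cdot 5} = \frac{1849}{4233 + 35} = \frac{1849}{4268}$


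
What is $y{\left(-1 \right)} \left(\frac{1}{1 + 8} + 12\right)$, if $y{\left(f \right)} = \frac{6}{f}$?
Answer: $- \frac{218}{3} \approx -72.667$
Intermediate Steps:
$y{\left(-1 \right)} \left(\frac{1}{1 + 8} + 12\right) = \frac{6}{-1} \left(\frac{1}{1 + 8} + 12\right) = 6 \left(-1\right) \left(\frac{1}{9} + 12\right) = - 6 \left(\frac{1}{9} + 12\right) = \left(-6\right) \frac{109}{9} = - \frac{218}{3}$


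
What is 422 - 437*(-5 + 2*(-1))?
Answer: 3481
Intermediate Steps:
422 - 437*(-5 + 2*(-1)) = 422 - 437*(-5 - 2) = 422 - 437*(-7) = 422 + 3059 = 3481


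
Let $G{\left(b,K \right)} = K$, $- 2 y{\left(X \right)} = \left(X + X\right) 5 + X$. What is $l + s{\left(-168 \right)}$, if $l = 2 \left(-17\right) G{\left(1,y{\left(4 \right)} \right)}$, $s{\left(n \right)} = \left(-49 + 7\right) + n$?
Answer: $538$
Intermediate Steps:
$y{\left(X \right)} = - \frac{11 X}{2}$ ($y{\left(X \right)} = - \frac{\left(X + X\right) 5 + X}{2} = - \frac{2 X 5 + X}{2} = - \frac{10 X + X}{2} = - \frac{11 X}{2}$)
$s{\left(n \right)} = -42 + n$
$l = 748$ ($l = 2 \left(-17\right) \left(\left(- \frac{11}{2}\right) 4\right) = \left(-34\right) \left(-22\right) = 748$)
$l + s{\left(-168 \right)} = 748 - 210 = 538$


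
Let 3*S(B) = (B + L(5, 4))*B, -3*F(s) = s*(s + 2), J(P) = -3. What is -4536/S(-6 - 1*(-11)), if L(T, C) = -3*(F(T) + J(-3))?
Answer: -1944/35 ≈ -55.543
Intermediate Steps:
F(s) = -s*(2 + s)/3 (F(s) = -s*(s + 2)/3 = -s*(2 + s)/3)
L(T, C) = 9 + T*(2 + T) (L(T, C) = -3*(-T*(2 + T)/3 - 3) = -3*(-3 - T*(2 + T)/3) = 9 + T*(2 + T))
S(B) = B*(44 + B)/3 (S(B) = ((B + (9 + 5*(2 + 5)))*B)/3 = ((B + (9 + 5*7))*B)/3 = ((B + (9 + 35))*B)/3 = ((B + 44)*B)/3 = ((44 + B)*B)/3 = (B*(44 + B))/3 = B*(44 + B)/3)
-4536/S(-6 - 1*(-11)) = -4536*3/((-6 - 1*(-11))*(44 + (-6 - 1*(-11)))) = -4536*3/((-6 + 11)*(44 + (-6 + 11))) = -4536*3/(5*(44 + 5)) = -4536/((1/3)*5*49) = -4536/245/3 = -4536*3/245 = -1944/35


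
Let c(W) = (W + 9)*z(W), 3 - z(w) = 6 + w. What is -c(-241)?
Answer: 55216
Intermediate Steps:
z(w) = -3 - w (z(w) = 3 - (6 + w) = 3 + (-6 - w) = -3 - w)
c(W) = (-3 - W)*(9 + W) (c(W) = (W + 9)*(-3 - W) = (9 + W)*(-3 - W) = (-3 - W)*(9 + W))
-c(-241) = -(-1)*(3 - 241)*(9 - 241) = -(-1)*(-238)*(-232) = -1*(-55216) = 55216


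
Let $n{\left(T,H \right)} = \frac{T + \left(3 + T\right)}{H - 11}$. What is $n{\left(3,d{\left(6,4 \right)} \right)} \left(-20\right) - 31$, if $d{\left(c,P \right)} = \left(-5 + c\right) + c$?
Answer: $14$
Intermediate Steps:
$d{\left(c,P \right)} = -5 + 2 c$
$n{\left(T,H \right)} = \frac{3 + 2 T}{-11 + H}$
$n{\left(3,d{\left(6,4 \right)} \right)} \left(-20\right) - 31 = \frac{3 + 2 \cdot 3}{-11 + \left(-5 + 2 \cdot 6\right)} \left(-20\right) - 31 = \frac{3 + 6}{-11 + \left(-5 + 12\right)} \left(-20\right) - 31 = \frac{1}{-11 + 7} \cdot 9 \left(-20\right) - 31 = \frac{1}{-4} \cdot 9 \left(-20\right) - 31 = \left(- \frac{1}{4}\right) 9 \left(-20\right) - 31 = \left(- \frac{9}{4}\right) \left(-20\right) - 31 = 45 - 31 = 14$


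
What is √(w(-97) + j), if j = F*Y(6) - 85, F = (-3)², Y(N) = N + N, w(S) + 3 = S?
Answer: I*√77 ≈ 8.775*I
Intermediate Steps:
w(S) = -3 + S
Y(N) = 2*N
F = 9
j = 23 (j = 9*(2*6) - 85 = 9*12 - 85 = 108 - 85 = 23)
√(w(-97) + j) = √((-3 - 97) + 23) = √(-100 + 23) = √(-77) = I*√77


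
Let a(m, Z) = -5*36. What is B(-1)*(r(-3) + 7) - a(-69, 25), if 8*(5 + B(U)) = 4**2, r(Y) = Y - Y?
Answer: 159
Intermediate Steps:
r(Y) = 0
B(U) = -3 (B(U) = -5 + (1/8)*4**2 = -5 + (1/8)*16 = -5 + 2 = -3)
a(m, Z) = -180
B(-1)*(r(-3) + 7) - a(-69, 25) = -3*(0 + 7) - 1*(-180) = -3*7 + 180 = -21 + 180 = 159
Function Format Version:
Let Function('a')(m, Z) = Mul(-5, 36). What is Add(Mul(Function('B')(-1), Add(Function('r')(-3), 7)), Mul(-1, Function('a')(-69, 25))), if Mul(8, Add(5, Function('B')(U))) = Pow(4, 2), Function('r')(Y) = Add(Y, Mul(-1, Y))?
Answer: 159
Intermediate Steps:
Function('r')(Y) = 0
Function('B')(U) = -3 (Function('B')(U) = Add(-5, Mul(Rational(1, 8), Pow(4, 2))) = Add(-5, Mul(Rational(1, 8), 16)) = Add(-5, 2) = -3)
Function('a')(m, Z) = -180
Add(Mul(Function('B')(-1), Add(Function('r')(-3), 7)), Mul(-1, Function('a')(-69, 25))) = Add(Mul(-3, Add(0, 7)), Mul(-1, -180)) = Add(Mul(-3, 7), 180) = Add(-21, 180) = 159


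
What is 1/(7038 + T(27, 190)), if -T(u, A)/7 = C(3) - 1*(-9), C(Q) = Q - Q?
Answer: 1/6975 ≈ 0.00014337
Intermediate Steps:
C(Q) = 0
T(u, A) = -63 (T(u, A) = -7*(0 - 1*(-9)) = -7*(0 + 9) = -7*9 = -63)
1/(7038 + T(27, 190)) = 1/(7038 - 63) = 1/6975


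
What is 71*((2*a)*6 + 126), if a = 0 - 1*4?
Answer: 5538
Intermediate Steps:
a = -4 (a = 0 - 4 = -4)
71*((2*a)*6 + 126) = 71*((2*(-4))*6 + 126) = 71*(-8*6 + 126) = 71*(-48 + 126) = 71*78 = 5538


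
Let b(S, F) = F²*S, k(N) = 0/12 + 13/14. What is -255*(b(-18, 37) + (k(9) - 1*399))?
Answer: 89393055/14 ≈ 6.3852e+6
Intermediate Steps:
k(N) = 13/14 (k(N) = 0*(1/12) + 13*(1/14) = 0 + 13/14 = 13/14)
b(S, F) = S*F²
-255*(b(-18, 37) + (k(9) - 1*399)) = -255*(-18*37² + (13/14 - 1*399)) = -255*(-18*1369 + (13/14 - 399)) = -255*(-24642 - 5573/14) = -255*(-350561/14) = 89393055/14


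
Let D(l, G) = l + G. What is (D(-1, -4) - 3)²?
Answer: 64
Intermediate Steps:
D(l, G) = G + l
(D(-1, -4) - 3)² = ((-4 - 1) - 3)² = (-5 - 3)² = (-8)² = 64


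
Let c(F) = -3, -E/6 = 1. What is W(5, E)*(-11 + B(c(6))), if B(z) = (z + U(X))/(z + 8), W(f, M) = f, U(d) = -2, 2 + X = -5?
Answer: -60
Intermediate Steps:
X = -7 (X = -2 - 5 = -7)
E = -6 (E = -6*1 = -6)
B(z) = (-2 + z)/(8 + z) (B(z) = (z - 2)/(z + 8) = (-2 + z)/(8 + z))
W(5, E)*(-11 + B(c(6))) = 5*(-11 + (-2 - 3)/(8 - 3)) = 5*(-11 - 5/5) = 5*(-11 + (⅕)*(-5)) = 5*(-11 - 1) = 5*(-12) = -60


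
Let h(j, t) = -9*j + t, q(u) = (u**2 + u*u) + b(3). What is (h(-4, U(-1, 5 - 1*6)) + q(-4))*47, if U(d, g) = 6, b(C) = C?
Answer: 3619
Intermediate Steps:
q(u) = 3 + 2*u**2 (q(u) = (u**2 + u*u) + 3 = (u**2 + u**2) + 3 = 2*u**2 + 3 = 3 + 2*u**2)
h(j, t) = t - 9*j
(h(-4, U(-1, 5 - 1*6)) + q(-4))*47 = ((6 - 9*(-4)) + (3 + 2*(-4)**2))*47 = ((6 + 36) + (3 + 2*16))*47 = (42 + (3 + 32))*47 = (42 + 35)*47 = 77*47 = 3619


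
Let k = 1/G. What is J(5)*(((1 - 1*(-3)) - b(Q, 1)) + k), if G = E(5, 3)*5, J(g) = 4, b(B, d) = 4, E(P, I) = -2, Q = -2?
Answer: -2/5 ≈ -0.40000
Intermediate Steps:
G = -10 (G = -2*5 = -10)
k = -1/10 (k = 1/(-10) = -1/10 ≈ -0.10000)
J(5)*(((1 - 1*(-3)) - b(Q, 1)) + k) = 4*(((1 - 1*(-3)) - 1*4) - 1/10) = 4*(((1 + 3) - 4) - 1/10) = 4*((4 - 4) - 1/10) = 4*(0 - 1/10) = 4*(-1/10) = -2/5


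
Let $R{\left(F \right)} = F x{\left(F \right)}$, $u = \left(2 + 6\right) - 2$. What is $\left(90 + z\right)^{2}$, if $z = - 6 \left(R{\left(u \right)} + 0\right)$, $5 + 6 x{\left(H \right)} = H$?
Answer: $7056$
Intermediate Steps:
$u = 6$ ($u = 8 - 2 = 6$)
$x{\left(H \right)} = - \frac{5}{6} + \frac{H}{6}$
$R{\left(F \right)} = F \left(- \frac{5}{6} + \frac{F}{6}\right)$
$z = -6$ ($z = - 6 \left(\frac{1}{6} \cdot 6 \left(-5 + 6\right) + 0\right) = - 6 \left(\frac{1}{6} \cdot 6 \cdot 1 + 0\right) = - 6 \left(1 + 0\right) = \left(-6\right) 1 = -6$)
$\left(90 + z\right)^{2} = \left(90 - 6\right)^{2} = 84^{2} = 7056$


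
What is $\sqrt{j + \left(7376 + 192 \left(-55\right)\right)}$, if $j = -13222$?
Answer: $i \sqrt{16406} \approx 128.09 i$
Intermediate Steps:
$\sqrt{j + \left(7376 + 192 \left(-55\right)\right)} = \sqrt{-13222 + \left(7376 + 192 \left(-55\right)\right)} = \sqrt{-13222 + \left(7376 - 10560\right)} = \sqrt{-13222 - 3184} = \sqrt{-16406} = i \sqrt{16406}$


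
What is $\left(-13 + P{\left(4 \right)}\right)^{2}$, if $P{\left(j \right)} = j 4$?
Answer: $9$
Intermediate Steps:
$P{\left(j \right)} = 4 j$
$\left(-13 + P{\left(4 \right)}\right)^{2} = \left(-13 + 4 \cdot 4\right)^{2} = \left(-13 + 16\right)^{2} = 3^{2} = 9$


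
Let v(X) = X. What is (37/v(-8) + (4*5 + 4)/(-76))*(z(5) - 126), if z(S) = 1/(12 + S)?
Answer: 1607891/2584 ≈ 622.25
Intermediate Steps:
(37/v(-8) + (4*5 + 4)/(-76))*(z(5) - 126) = (37/(-8) + (4*5 + 4)/(-76))*(1/(12 + 5) - 126) = (37*(-1/8) + (20 + 4)*(-1/76))*(1/17 - 126) = (-37/8 + 24*(-1/76))*(1/17 - 126) = (-37/8 - 6/19)*(-2141/17) = -751/152*(-2141/17) = 1607891/2584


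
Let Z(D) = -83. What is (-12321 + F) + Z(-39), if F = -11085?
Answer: -23489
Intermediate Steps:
(-12321 + F) + Z(-39) = (-12321 - 11085) - 83 = -23406 - 83 = -23489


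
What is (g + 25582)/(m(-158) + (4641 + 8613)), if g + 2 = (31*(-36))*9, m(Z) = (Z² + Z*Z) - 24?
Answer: 7768/31579 ≈ 0.24599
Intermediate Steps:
m(Z) = -24 + 2*Z² (m(Z) = (Z² + Z²) - 24 = 2*Z² - 24 = -24 + 2*Z²)
g = -10046 (g = -2 + (31*(-36))*9 = -2 - 1116*9 = -2 - 10044 = -10046)
(g + 25582)/(m(-158) + (4641 + 8613)) = (-10046 + 25582)/((-24 + 2*(-158)²) + (4641 + 8613)) = 15536/((-24 + 2*24964) + 13254) = 15536/((-24 + 49928) + 13254) = 15536/(49904 + 13254) = 15536/63158 = 15536*(1/63158) = 7768/31579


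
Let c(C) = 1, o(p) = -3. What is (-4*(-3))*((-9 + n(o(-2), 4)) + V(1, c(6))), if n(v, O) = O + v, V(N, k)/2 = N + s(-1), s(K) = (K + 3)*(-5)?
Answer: -312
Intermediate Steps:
s(K) = -15 - 5*K (s(K) = (3 + K)*(-5) = -15 - 5*K)
V(N, k) = -20 + 2*N (V(N, k) = 2*(N + (-15 - 5*(-1))) = 2*(N + (-15 + 5)) = 2*(N - 10) = 2*(-10 + N) = -20 + 2*N)
(-4*(-3))*((-9 + n(o(-2), 4)) + V(1, c(6))) = (-4*(-3))*((-9 + (4 - 3)) + (-20 + 2*1)) = 12*((-9 + 1) + (-20 + 2)) = 12*(-8 - 18) = 12*(-26) = -312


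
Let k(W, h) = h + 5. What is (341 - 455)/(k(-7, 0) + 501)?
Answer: -57/253 ≈ -0.22530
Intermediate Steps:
k(W, h) = 5 + h
(341 - 455)/(k(-7, 0) + 501) = (341 - 455)/((5 + 0) + 501) = -114/(5 + 501) = -114/506 = -114*1/506 = -57/253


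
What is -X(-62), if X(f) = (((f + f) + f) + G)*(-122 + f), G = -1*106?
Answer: -53728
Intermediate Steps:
G = -106
X(f) = (-122 + f)*(-106 + 3*f) (X(f) = (((f + f) + f) - 106)*(-122 + f) = ((2*f + f) - 106)*(-122 + f) = (3*f - 106)*(-122 + f) = (-106 + 3*f)*(-122 + f) = (-122 + f)*(-106 + 3*f))
-X(-62) = -(12932 - 472*(-62) + 3*(-62)²) = -(12932 + 29264 + 3*3844) = -(12932 + 29264 + 11532) = -1*53728 = -53728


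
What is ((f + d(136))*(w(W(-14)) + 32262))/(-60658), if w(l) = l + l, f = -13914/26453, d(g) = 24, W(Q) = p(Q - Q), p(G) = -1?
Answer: -770465580/61714849 ≈ -12.484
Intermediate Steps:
W(Q) = -1
f = -13914/26453 (f = -13914*1/26453 = -13914/26453 ≈ -0.52599)
w(l) = 2*l
((f + d(136))*(w(W(-14)) + 32262))/(-60658) = ((-13914/26453 + 24)*(2*(-1) + 32262))/(-60658) = (620958*(-2 + 32262)/26453)*(-1/60658) = ((620958/26453)*32260)*(-1/60658) = (20032105080/26453)*(-1/60658) = -770465580/61714849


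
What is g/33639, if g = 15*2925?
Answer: 14625/11213 ≈ 1.3043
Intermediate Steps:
g = 43875
g/33639 = 43875/33639 = 43875*(1/33639) = 14625/11213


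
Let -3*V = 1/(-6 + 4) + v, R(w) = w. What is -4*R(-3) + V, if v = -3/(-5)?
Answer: 359/30 ≈ 11.967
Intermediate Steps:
v = ⅗ (v = -3*(-⅕) = ⅗ ≈ 0.60000)
V = -1/30 (V = -(1/(-6 + 4) + ⅗)/3 = -(1/(-2) + ⅗)/3 = -(-½ + ⅗)/3 = -⅓*⅒ = -1/30 ≈ -0.033333)
-4*R(-3) + V = -4*(-3) - 1/30 = 12 - 1/30 = 359/30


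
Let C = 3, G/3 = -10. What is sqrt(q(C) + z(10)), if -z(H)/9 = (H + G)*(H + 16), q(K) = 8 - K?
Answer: sqrt(4685) ≈ 68.447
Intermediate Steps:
G = -30 (G = 3*(-10) = -30)
z(H) = -9*(-30 + H)*(16 + H) (z(H) = -9*(H - 30)*(H + 16) = -9*(-30 + H)*(16 + H))
sqrt(q(C) + z(10)) = sqrt((8 - 1*3) + (4320 - 9*10**2 + 126*10)) = sqrt((8 - 3) + (4320 - 9*100 + 1260)) = sqrt(5 + (4320 - 900 + 1260)) = sqrt(5 + 4680) = sqrt(4685)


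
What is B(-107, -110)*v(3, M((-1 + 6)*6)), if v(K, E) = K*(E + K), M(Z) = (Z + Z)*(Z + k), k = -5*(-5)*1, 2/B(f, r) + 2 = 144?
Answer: 9909/71 ≈ 139.56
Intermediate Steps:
B(f, r) = 1/71 (B(f, r) = 2/(-2 + 144) = 2/142 = 2*(1/142) = 1/71)
k = 25 (k = 25*1 = 25)
M(Z) = 2*Z*(25 + Z) (M(Z) = (Z + Z)*(Z + 25) = (2*Z)*(25 + Z) = 2*Z*(25 + Z))
B(-107, -110)*v(3, M((-1 + 6)*6)) = (3*(2*((-1 + 6)*6)*(25 + (-1 + 6)*6) + 3))/71 = (3*(2*(5*6)*(25 + 5*6) + 3))/71 = (3*(2*30*(25 + 30) + 3))/71 = (3*(2*30*55 + 3))/71 = (3*(3300 + 3))/71 = (3*3303)/71 = (1/71)*9909 = 9909/71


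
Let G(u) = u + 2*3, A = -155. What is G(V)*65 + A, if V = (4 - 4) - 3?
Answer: 40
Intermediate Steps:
V = -3 (V = 0 - 3 = -3)
G(u) = 6 + u (G(u) = u + 6 = 6 + u)
G(V)*65 + A = (6 - 3)*65 - 155 = 3*65 - 155 = 195 - 155 = 40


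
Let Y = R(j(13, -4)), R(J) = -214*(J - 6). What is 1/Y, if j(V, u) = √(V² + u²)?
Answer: -3/15943 - √185/31886 ≈ -0.00061474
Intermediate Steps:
R(J) = 1284 - 214*J (R(J) = -214*(-6 + J) = 1284 - 214*J)
Y = 1284 - 214*√185 (Y = 1284 - 214*√(13² + (-4)²) = 1284 - 214*√(169 + 16) = 1284 - 214*√185 ≈ -1626.7)
1/Y = 1/(1284 - 214*√185)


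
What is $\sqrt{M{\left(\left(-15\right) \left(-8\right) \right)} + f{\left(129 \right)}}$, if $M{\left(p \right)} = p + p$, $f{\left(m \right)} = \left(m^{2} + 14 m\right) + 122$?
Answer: $\sqrt{18809} \approx 137.15$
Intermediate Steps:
$f{\left(m \right)} = 122 + m^{2} + 14 m$
$M{\left(p \right)} = 2 p$
$\sqrt{M{\left(\left(-15\right) \left(-8\right) \right)} + f{\left(129 \right)}} = \sqrt{2 \left(\left(-15\right) \left(-8\right)\right) + \left(122 + 129^{2} + 14 \cdot 129\right)} = \sqrt{2 \cdot 120 + \left(122 + 16641 + 1806\right)} = \sqrt{240 + 18569} = \sqrt{18809}$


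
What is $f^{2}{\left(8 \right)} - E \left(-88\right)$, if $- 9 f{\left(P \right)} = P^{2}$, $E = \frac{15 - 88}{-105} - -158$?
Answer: $\frac{39734648}{2835} \approx 14016.0$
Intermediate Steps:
$E = \frac{16663}{105}$ ($E = \left(-73\right) \left(- \frac{1}{105}\right) + 158 = \frac{73}{105} + 158 = \frac{16663}{105} \approx 158.7$)
$f{\left(P \right)} = - \frac{P^{2}}{9}$
$f^{2}{\left(8 \right)} - E \left(-88\right) = \left(- \frac{8^{2}}{9}\right)^{2} - \frac{16663}{105} \left(-88\right) = \left(\left(- \frac{1}{9}\right) 64\right)^{2} - - \frac{1466344}{105} = \left(- \frac{64}{9}\right)^{2} + \frac{1466344}{105} = \frac{4096}{81} + \frac{1466344}{105} = \frac{39734648}{2835}$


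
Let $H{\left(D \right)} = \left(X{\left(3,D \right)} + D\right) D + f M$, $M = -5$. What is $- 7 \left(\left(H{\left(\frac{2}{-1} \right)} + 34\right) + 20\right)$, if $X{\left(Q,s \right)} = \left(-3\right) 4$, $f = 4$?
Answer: $-434$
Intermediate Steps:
$X{\left(Q,s \right)} = -12$
$H{\left(D \right)} = -20 + D \left(-12 + D\right)$ ($H{\left(D \right)} = \left(-12 + D\right) D + 4 \left(-5\right) = D \left(-12 + D\right) - 20 = -20 + D \left(-12 + D\right)$)
$- 7 \left(\left(H{\left(\frac{2}{-1} \right)} + 34\right) + 20\right) = - 7 \left(\left(\left(-20 + \left(\frac{2}{-1}\right)^{2} - 12 \frac{2}{-1}\right) + 34\right) + 20\right) = - 7 \left(\left(\left(-20 + \left(2 \left(-1\right)\right)^{2} - 12 \cdot 2 \left(-1\right)\right) + 34\right) + 20\right) = - 7 \left(\left(\left(-20 + \left(-2\right)^{2} - -24\right) + 34\right) + 20\right) = - 7 \left(\left(\left(-20 + 4 + 24\right) + 34\right) + 20\right) = - 7 \left(\left(8 + 34\right) + 20\right) = - 7 \left(42 + 20\right) = \left(-7\right) 62 = -434$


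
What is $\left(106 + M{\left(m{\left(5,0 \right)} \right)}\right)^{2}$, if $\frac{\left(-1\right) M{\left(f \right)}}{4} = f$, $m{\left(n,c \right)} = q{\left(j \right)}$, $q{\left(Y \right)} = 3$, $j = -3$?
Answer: $8836$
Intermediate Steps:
$m{\left(n,c \right)} = 3$
$M{\left(f \right)} = - 4 f$
$\left(106 + M{\left(m{\left(5,0 \right)} \right)}\right)^{2} = \left(106 - 12\right)^{2} = 94^{2} = 8836$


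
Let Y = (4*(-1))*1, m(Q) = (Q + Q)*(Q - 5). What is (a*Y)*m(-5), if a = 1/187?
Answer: -400/187 ≈ -2.1390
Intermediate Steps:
m(Q) = 2*Q*(-5 + Q) (m(Q) = (2*Q)*(-5 + Q) = 2*Q*(-5 + Q))
a = 1/187 ≈ 0.0053476
Y = -4 (Y = -4*1 = -4)
(a*Y)*m(-5) = ((1/187)*(-4))*(2*(-5)*(-5 - 5)) = -8*(-5)*(-10)/187 = -4/187*100 = -400/187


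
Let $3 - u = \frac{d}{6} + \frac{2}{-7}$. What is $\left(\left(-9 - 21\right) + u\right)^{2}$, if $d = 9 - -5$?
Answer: $\frac{372100}{441} \approx 843.76$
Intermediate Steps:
$d = 14$ ($d = 9 + 5 = 14$)
$u = \frac{20}{21}$ ($u = 3 - \left(\frac{14}{6} + \frac{2}{-7}\right) = 3 - \left(14 \cdot \frac{1}{6} + 2 \left(- \frac{1}{7}\right)\right) = 3 - \left(\frac{7}{3} - \frac{2}{7}\right) = 3 - \frac{43}{21} = \frac{20}{21} \approx 0.95238$)
$\left(\left(-9 - 21\right) + u\right)^{2} = \left(\left(-9 - 21\right) + \frac{20}{21}\right)^{2} = \left(-30 + \frac{20}{21}\right)^{2} = \left(- \frac{610}{21}\right)^{2} = \frac{372100}{441}$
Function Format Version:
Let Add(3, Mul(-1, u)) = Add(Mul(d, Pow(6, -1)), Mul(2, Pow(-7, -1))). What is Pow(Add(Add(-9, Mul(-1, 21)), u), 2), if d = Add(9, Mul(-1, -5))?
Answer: Rational(372100, 441) ≈ 843.76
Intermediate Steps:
d = 14 (d = Add(9, 5) = 14)
u = Rational(20, 21) (u = Add(3, Mul(-1, Add(Mul(14, Pow(6, -1)), Mul(2, Pow(-7, -1))))) = Add(3, Mul(-1, Add(Mul(14, Rational(1, 6)), Mul(2, Rational(-1, 7))))) = Add(3, Mul(-1, Add(Rational(7, 3), Rational(-2, 7)))) = Add(3, Mul(-1, Rational(43, 21))) = Add(3, Rational(-43, 21)) = Rational(20, 21) ≈ 0.95238)
Pow(Add(Add(-9, Mul(-1, 21)), u), 2) = Pow(Add(Add(-9, Mul(-1, 21)), Rational(20, 21)), 2) = Pow(Add(Add(-9, -21), Rational(20, 21)), 2) = Pow(Add(-30, Rational(20, 21)), 2) = Pow(Rational(-610, 21), 2) = Rational(372100, 441)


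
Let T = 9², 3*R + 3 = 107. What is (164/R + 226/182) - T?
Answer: -13655/182 ≈ -75.027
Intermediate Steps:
R = 104/3 (R = -1 + (⅓)*107 = -1 + 107/3 = 104/3 ≈ 34.667)
T = 81
(164/R + 226/182) - T = (164/(104/3) + 226/182) - 1*81 = (164*(3/104) + 226*(1/182)) - 81 = (123/26 + 113/91) - 81 = 1087/182 - 81 = -13655/182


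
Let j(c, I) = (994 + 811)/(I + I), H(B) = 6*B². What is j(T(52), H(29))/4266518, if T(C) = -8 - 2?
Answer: 1805/43057699656 ≈ 4.1920e-8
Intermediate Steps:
T(C) = -10
j(c, I) = 1805/(2*I) (j(c, I) = 1805/((2*I)) = 1805*(1/(2*I)) = 1805/(2*I))
j(T(52), H(29))/4266518 = (1805/(2*((6*29²))))/4266518 = (1805/(2*((6*841))))*(1/4266518) = ((1805/2)/5046)*(1/4266518) = ((1805/2)*(1/5046))*(1/4266518) = (1805/10092)*(1/4266518) = 1805/43057699656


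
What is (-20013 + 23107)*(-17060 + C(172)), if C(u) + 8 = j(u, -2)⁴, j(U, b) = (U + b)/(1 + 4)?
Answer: 4081815192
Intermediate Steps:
j(U, b) = U/5 + b/5 (j(U, b) = (U + b)/5 = (U + b)*(⅕) = U/5 + b/5)
C(u) = -8 + (-⅖ + u/5)⁴ (C(u) = -8 + (u/5 + (⅕)*(-2))⁴ = -8 + (u/5 - ⅖)⁴ = -8 + (-⅖ + u/5)⁴)
(-20013 + 23107)*(-17060 + C(172)) = (-20013 + 23107)*(-17060 + (-8 + (-2 + 172)⁴/625)) = 3094*(-17060 + (-8 + (1/625)*170⁴)) = 3094*(-17060 + (-8 + (1/625)*835210000)) = 3094*(-17060 + (-8 + 1336336)) = 3094*(-17060 + 1336328) = 3094*1319268 = 4081815192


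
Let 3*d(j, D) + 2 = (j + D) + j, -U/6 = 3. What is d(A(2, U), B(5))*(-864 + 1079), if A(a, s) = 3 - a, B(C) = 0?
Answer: 0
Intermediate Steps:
U = -18 (U = -6*3 = -18)
d(j, D) = -⅔ + D/3 + 2*j/3 (d(j, D) = -⅔ + ((j + D) + j)/3 = -⅔ + ((D + j) + j)/3 = -⅔ + (D + 2*j)/3 = -⅔ + (D/3 + 2*j/3) = -⅔ + D/3 + 2*j/3)
d(A(2, U), B(5))*(-864 + 1079) = (-⅔ + (⅓)*0 + 2*(3 - 1*2)/3)*(-864 + 1079) = (-⅔ + 0 + 2*(3 - 2)/3)*215 = (-⅔ + 0 + (⅔)*1)*215 = (-⅔ + 0 + ⅔)*215 = 0*215 = 0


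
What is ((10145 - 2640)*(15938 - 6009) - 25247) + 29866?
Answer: 74521764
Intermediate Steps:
((10145 - 2640)*(15938 - 6009) - 25247) + 29866 = (7505*9929 - 25247) + 29866 = (74517145 - 25247) + 29866 = 74491898 + 29866 = 74521764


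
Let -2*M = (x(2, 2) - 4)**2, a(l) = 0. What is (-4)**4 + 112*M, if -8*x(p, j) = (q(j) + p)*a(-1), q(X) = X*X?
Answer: -640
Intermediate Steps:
q(X) = X**2
x(p, j) = 0 (x(p, j) = -(j**2 + p)*0/8 = -(p + j**2)*0/8 = -1/8*0 = 0)
M = -8 (M = -(0 - 4)**2/2 = -1/2*(-4)**2 = -1/2*16 = -8)
(-4)**4 + 112*M = (-4)**4 + 112*(-8) = 256 - 896 = -640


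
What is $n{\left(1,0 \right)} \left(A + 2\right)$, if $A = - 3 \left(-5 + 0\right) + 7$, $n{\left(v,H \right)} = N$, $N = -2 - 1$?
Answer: $-72$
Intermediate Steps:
$N = -3$ ($N = -2 - 1 = -3$)
$n{\left(v,H \right)} = -3$
$A = 22$ ($A = \left(-3\right) \left(-5\right) + 7 = 15 + 7 = 22$)
$n{\left(1,0 \right)} \left(A + 2\right) = - 3 \left(22 + 2\right) = \left(-3\right) 24 = -72$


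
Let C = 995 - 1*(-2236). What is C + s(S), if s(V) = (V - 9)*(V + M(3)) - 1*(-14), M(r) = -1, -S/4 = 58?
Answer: 59398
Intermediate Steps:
S = -232 (S = -4*58 = -232)
s(V) = 14 + (-1 + V)*(-9 + V) (s(V) = (V - 9)*(V - 1) - 1*(-14) = (-9 + V)*(-1 + V) + 14 = (-1 + V)*(-9 + V) + 14 = 14 + (-1 + V)*(-9 + V))
C = 3231 (C = 995 + 2236 = 3231)
C + s(S) = 3231 + (23 + (-232)**2 - 10*(-232)) = 3231 + (23 + 53824 + 2320) = 3231 + 56167 = 59398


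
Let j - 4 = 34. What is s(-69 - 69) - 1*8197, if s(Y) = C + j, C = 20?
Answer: -8139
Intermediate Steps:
j = 38 (j = 4 + 34 = 38)
s(Y) = 58 (s(Y) = 20 + 38 = 58)
s(-69 - 69) - 1*8197 = 58 - 1*8197 = 58 - 8197 = -8139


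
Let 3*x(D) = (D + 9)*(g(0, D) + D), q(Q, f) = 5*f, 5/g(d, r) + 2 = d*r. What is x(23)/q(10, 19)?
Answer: 656/285 ≈ 2.3018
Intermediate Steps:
g(d, r) = 5/(-2 + d*r)
x(D) = (9 + D)*(-5/2 + D)/3 (x(D) = ((D + 9)*(5/(-2 + 0*D) + D))/3 = ((9 + D)*(5/(-2 + 0) + D))/3 = ((9 + D)*(5/(-2) + D))/3 = ((9 + D)*(5*(-1/2) + D))/3 = ((9 + D)*(-5/2 + D))/3 = (9 + D)*(-5/2 + D)/3)
x(23)/q(10, 19) = (-15/2 + (1/3)*23**2 + (13/6)*23)/((5*19)) = (-15/2 + (1/3)*529 + 299/6)/95 = (-15/2 + 529/3 + 299/6)*(1/95) = (656/3)*(1/95) = 656/285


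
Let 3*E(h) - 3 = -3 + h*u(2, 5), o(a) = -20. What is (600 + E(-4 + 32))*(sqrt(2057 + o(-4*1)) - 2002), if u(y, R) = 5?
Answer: -3883880/3 + 1940*sqrt(2037)/3 ≈ -1.2654e+6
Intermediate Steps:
E(h) = 5*h/3 (E(h) = 1 + (-3 + h*5)/3 = 1 + (-3 + 5*h)/3 = 1 + (-1 + 5*h/3) = 5*h/3)
(600 + E(-4 + 32))*(sqrt(2057 + o(-4*1)) - 2002) = (600 + 5*(-4 + 32)/3)*(sqrt(2057 - 20) - 2002) = (600 + (5/3)*28)*(sqrt(2037) - 2002) = (600 + 140/3)*(-2002 + sqrt(2037)) = 1940*(-2002 + sqrt(2037))/3 = -3883880/3 + 1940*sqrt(2037)/3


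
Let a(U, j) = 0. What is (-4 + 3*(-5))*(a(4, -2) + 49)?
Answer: -931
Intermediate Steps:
(-4 + 3*(-5))*(a(4, -2) + 49) = (-4 + 3*(-5))*(0 + 49) = (-4 - 15)*49 = -19*49 = -931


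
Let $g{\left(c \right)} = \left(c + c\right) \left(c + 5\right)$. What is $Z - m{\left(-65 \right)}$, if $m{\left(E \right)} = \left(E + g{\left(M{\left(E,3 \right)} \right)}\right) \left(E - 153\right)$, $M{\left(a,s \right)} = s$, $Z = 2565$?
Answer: $-1141$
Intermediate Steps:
$g{\left(c \right)} = 2 c \left(5 + c\right)$
$m{\left(E \right)} = \left(-153 + E\right) \left(48 + E\right)$ ($m{\left(E \right)} = \left(E + 2 \cdot 3 \left(5 + 3\right)\right) \left(E - 153\right) = \left(E + 2 \cdot 3 \cdot 8\right) \left(-153 + E\right) = \left(E + 48\right) \left(-153 + E\right) = \left(48 + E\right) \left(-153 + E\right) = \left(-153 + E\right) \left(48 + E\right)$)
$Z - m{\left(-65 \right)} = 2565 - \left(-7344 + \left(-65\right)^{2} - -6825\right) = 2565 - \left(-7344 + 4225 + 6825\right) = 2565 - 3706 = -1141$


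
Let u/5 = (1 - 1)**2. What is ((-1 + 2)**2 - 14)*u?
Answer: 0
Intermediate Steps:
u = 0 (u = 5*(1 - 1)**2 = 5*0**2 = 5*0 = 0)
((-1 + 2)**2 - 14)*u = ((-1 + 2)**2 - 14)*0 = (1**2 - 14)*0 = (1 - 14)*0 = -13*0 = 0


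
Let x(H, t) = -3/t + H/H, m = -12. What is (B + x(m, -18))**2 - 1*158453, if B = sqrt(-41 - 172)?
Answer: -5711927/36 + 7*I*sqrt(213)/3 ≈ -1.5866e+5 + 34.054*I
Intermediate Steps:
B = I*sqrt(213) (B = sqrt(-213) = I*sqrt(213) ≈ 14.595*I)
x(H, t) = 1 - 3/t (x(H, t) = -3/t + 1 = 1 - 3/t)
(B + x(m, -18))**2 - 1*158453 = (I*sqrt(213) + (-3 - 18)/(-18))**2 - 1*158453 = (I*sqrt(213) - 1/18*(-21))**2 - 158453 = (I*sqrt(213) + 7/6)**2 - 158453 = (7/6 + I*sqrt(213))**2 - 158453 = -158453 + (7/6 + I*sqrt(213))**2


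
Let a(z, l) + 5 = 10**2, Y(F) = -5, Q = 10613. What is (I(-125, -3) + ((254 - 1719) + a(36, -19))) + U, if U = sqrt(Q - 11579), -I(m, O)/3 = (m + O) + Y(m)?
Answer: -971 + I*sqrt(966) ≈ -971.0 + 31.081*I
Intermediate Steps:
a(z, l) = 95 (a(z, l) = -5 + 10**2 = -5 + 100 = 95)
I(m, O) = 15 - 3*O - 3*m (I(m, O) = -3*((m + O) - 5) = -3*((O + m) - 5) = -3*(-5 + O + m) = 15 - 3*O - 3*m)
U = I*sqrt(966) (U = sqrt(10613 - 11579) = sqrt(-966) = I*sqrt(966) ≈ 31.081*I)
(I(-125, -3) + ((254 - 1719) + a(36, -19))) + U = ((15 - 3*(-3) - 3*(-125)) + ((254 - 1719) + 95)) + I*sqrt(966) = ((15 + 9 + 375) + (-1465 + 95)) + I*sqrt(966) = (399 - 1370) + I*sqrt(966) = -971 + I*sqrt(966)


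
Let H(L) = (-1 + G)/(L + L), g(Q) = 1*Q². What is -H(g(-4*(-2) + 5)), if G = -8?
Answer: 9/338 ≈ 0.026627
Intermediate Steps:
g(Q) = Q²
H(L) = -9/(2*L) (H(L) = (-1 - 8)/(L + L) = -9/(2*L))
-H(g(-4*(-2) + 5)) = -(-9)/(2*((-4*(-2) + 5)²)) = -(-9)/(2*((8 + 5)²)) = -(-9)/(2*(13²)) = -(-9)/(2*169) = -1*(-9/338) = 9/338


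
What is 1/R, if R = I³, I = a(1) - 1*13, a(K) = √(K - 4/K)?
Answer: -1/(13 - I*√3)³ ≈ -0.00040877 - 0.00017156*I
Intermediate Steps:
I = -13 + I*√3 (I = √(1 - 4/1) - 1*13 = √(1 - 4*1) - 13 = √(1 - 4) - 13 = √(-3) - 13 = I*√3 - 13 = -13 + I*√3 ≈ -13.0 + 1.732*I)
R = (-13 + I*√3)³ ≈ -2080.0 + 872.95*I
1/R = 1/(-2080 + 504*I*√3)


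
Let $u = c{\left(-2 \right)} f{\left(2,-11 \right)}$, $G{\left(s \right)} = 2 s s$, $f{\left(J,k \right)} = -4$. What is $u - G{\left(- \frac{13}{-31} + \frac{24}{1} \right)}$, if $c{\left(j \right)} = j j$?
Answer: $- \frac{1161474}{961} \approx -1208.6$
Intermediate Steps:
$c{\left(j \right)} = j^{2}$
$G{\left(s \right)} = 2 s^{2}$
$u = -16$ ($u = \left(-2\right)^{2} \left(-4\right) = 4 \left(-4\right) = -16$)
$u - G{\left(- \frac{13}{-31} + \frac{24}{1} \right)} = -16 - 2 \left(- \frac{13}{-31} + \frac{24}{1}\right)^{2} = -16 - 2 \left(\left(-13\right) \left(- \frac{1}{31}\right) + 24 \cdot 1\right)^{2} = -16 - 2 \left(\frac{13}{31} + 24\right)^{2} = -16 - 2 \left(\frac{757}{31}\right)^{2} = -16 - 2 \cdot \frac{573049}{961} = -16 - \frac{1146098}{961} = - \frac{1161474}{961}$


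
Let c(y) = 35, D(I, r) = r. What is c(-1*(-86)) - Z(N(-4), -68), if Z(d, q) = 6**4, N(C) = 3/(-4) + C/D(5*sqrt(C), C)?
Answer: -1261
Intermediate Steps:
N(C) = 1/4 (N(C) = 3/(-4) + C/C = 3*(-1/4) + 1 = -3/4 + 1 = 1/4)
Z(d, q) = 1296
c(-1*(-86)) - Z(N(-4), -68) = 35 - 1*1296 = 35 - 1296 = -1261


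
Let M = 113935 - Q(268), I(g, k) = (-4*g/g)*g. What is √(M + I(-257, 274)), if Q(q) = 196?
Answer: √114767 ≈ 338.77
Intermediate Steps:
I(g, k) = -4*g (I(g, k) = (-4*1)*g = -4*g)
M = 113739 (M = 113935 - 1*196 = 113935 - 196 = 113739)
√(M + I(-257, 274)) = √(113739 - 4*(-257)) = √(113739 + 1028) = √114767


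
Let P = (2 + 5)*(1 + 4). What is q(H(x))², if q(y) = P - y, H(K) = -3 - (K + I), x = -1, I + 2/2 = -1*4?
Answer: 1024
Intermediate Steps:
I = -5 (I = -1 - 1*4 = -1 - 4 = -5)
P = 35 (P = 7*5 = 35)
H(K) = 2 - K (H(K) = -3 - (K - 5) = -3 - (-5 + K) = -3 + (5 - K) = 2 - K)
q(y) = 35 - y
q(H(x))² = (35 - (2 - 1*(-1)))² = (35 - (2 + 1))² = (35 - 1*3)² = (35 - 3)² = 32² = 1024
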